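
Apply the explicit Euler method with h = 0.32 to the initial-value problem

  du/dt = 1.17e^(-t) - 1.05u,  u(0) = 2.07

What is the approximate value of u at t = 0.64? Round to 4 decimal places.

Euler: u_{n+1} = u_n + h·f(t_n, u_n).
t=0.000000, u=2.070000: f=-1.003500 → u ← 2.070000 + 0.32·(-1.003500) = 1.748880
t=0.320000, u=1.748880: f=-0.986730 → u ← 1.748880 + 0.32·(-0.986730) = 1.433127
u(0.64) ≈ 1.4331

1.4331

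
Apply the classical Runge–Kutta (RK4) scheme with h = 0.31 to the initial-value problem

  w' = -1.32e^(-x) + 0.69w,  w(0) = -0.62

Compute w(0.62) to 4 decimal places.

-1.7289

RK4: k1 = f(x_n, w_n); k2 = f(x_n + h/2, w_n + (h/2)·k1); k3 = f(x_n + h/2, w_n + (h/2)·k2); k4 = f(x_n + h, w_n + h·k3); w_{n+1} = w_n + (h/6)·(k1 + 2k2 + 2k3 + k4).
x=0.000000, w=-0.620000:
  k1 = f(0.000000, -0.620000) = -1.747800
  k2 = f(0.155000, -0.890909) = -1.745195
  k3 = f(0.155000, -0.890505) = -1.744917
  k4 = f(0.310000, -1.160924) = -1.769188
  w ← -0.620000 + (0.31/6)·(k1 + 2k2 + 2k3 + k4) = -1.162356
x=0.310000, w=-1.162356:
  k1 = f(0.310000, -1.162356) = -1.770176
  k2 = f(0.465000, -1.436733) = -1.820484
  k3 = f(0.465000, -1.444531) = -1.825865
  k4 = f(0.620000, -1.728374) = -1.902665
  w ← -1.162356 + (0.31/6)·(k1 + 2k2 + 2k3 + k4) = -1.728909
w(0.62) ≈ -1.7289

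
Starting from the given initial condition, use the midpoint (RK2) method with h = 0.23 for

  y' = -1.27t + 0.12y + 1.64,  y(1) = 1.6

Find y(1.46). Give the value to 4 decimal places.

1.7295

Midpoint: k1 = f(t_n, y_n); k2 = f(t_n + h/2, y_n + (h/2)·k1); y_{n+1} = y_n + h·k2.
t=1.000000, y=1.600000:
  k1 = f(1.000000, 1.600000) = 0.562000
  k2 = f(1.115000, 1.664630) = 0.423706
  y ← 1.600000 + 0.23·0.423706 = 1.697452
t=1.230000, y=1.697452:
  k1 = f(1.230000, 1.697452) = 0.281594
  k2 = f(1.345000, 1.729836) = 0.139430
  y ← 1.697452 + 0.23·0.139430 = 1.729521
y(1.46) ≈ 1.7295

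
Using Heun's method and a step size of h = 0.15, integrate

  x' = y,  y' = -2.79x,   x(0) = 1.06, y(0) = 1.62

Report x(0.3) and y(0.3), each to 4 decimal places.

Heun on (x,y): k1 = f(t_n, state_n); k2 = f(t_n + h, state_n + h·k1); state_{n+1} = state_n + (h/2)·(k1 + k2).
0.000000: (1.060000, 1.620000)
  k1 = (1.620000, -2.957400)
  predictor → (1.303000, 1.176390)
  k2 = (1.176390, -3.635370)
  → (1.269729, 1.125542)
0.150000: (1.269729, 1.125542)
  k1 = (1.125542, -3.542545)
  predictor → (1.438561, 0.594161)
  k2 = (0.594161, -4.013584)
  → (1.398707, 0.558833)
(x(0.3), y(0.3)) ≈ (1.3987, 0.5588)

1.3987, 0.5588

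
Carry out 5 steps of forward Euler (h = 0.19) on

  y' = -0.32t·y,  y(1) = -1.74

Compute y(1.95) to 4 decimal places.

-1.1218

Euler: y_{n+1} = y_n + h·f(t_n, y_n).
t=1.000000, y=-1.740000: f=0.556800 → y ← -1.740000 + 0.19·0.556800 = -1.634208
t=1.190000, y=-1.634208: f=0.622306 → y ← -1.634208 + 0.19·0.622306 = -1.515970
t=1.380000, y=-1.515970: f=0.669452 → y ← -1.515970 + 0.19·0.669452 = -1.388774
t=1.570000, y=-1.388774: f=0.697720 → y ← -1.388774 + 0.19·0.697720 = -1.256207
t=1.760000, y=-1.256207: f=0.707496 → y ← -1.256207 + 0.19·0.707496 = -1.121783
y(1.95) ≈ -1.1218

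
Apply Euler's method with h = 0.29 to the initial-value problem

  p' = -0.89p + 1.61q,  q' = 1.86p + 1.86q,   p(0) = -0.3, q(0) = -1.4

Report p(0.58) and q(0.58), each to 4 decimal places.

Euler on (p,q): p_{n+1} = p_n + h·p', q_{n+1} = q_n + h·q'.
0.000000: (-0.300000, -1.400000); f=(-1.987000, -3.162000) → (-0.876230, -2.316980)
0.290000: (-0.876230, -2.316980); f=(-2.950493, -5.939371) → (-1.731873, -4.039397)
(p(0.58), q(0.58)) ≈ (-1.7319, -4.0394)

-1.7319, -4.0394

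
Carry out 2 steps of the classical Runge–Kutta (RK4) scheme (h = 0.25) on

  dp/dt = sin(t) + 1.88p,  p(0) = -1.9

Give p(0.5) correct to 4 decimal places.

-4.6906

RK4: k1 = f(t_n, p_n); k2 = f(t_n + h/2, p_n + (h/2)·k1); k3 = f(t_n + h/2, p_n + (h/2)·k2); k4 = f(t_n + h, p_n + h·k3); p_{n+1} = p_n + (h/6)·(k1 + 2k2 + 2k3 + k4).
t=0.000000, p=-1.900000:
  k1 = f(0.000000, -1.900000) = -3.572000
  k2 = f(0.125000, -2.346500) = -4.286745
  k3 = f(0.125000, -2.435843) = -4.454710
  k4 = f(0.250000, -3.013678) = -5.418310
  p ← -1.900000 + (0.25/6)·(k1 + 2k2 + 2k3 + k4) = -3.003051
t=0.250000, p=-3.003051:
  k1 = f(0.250000, -3.003051) = -5.398332
  k2 = f(0.375000, -3.677842) = -6.548071
  k3 = f(0.375000, -3.821560) = -6.818260
  k4 = f(0.500000, -4.707616) = -8.370892
  p ← -3.003051 + (0.25/6)·(k1 + 2k2 + 2k3 + k4) = -4.690629
p(0.5) ≈ -4.6906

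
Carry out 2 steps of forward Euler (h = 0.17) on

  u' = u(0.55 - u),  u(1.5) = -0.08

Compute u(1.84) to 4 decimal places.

Euler: u_{n+1} = u_n + h·f(t_n, u_n).
t=1.500000, u=-0.080000: f=-0.050400 → u ← -0.080000 + 0.17·(-0.050400) = -0.088568
t=1.670000, u=-0.088568: f=-0.056557 → u ← -0.088568 + 0.17·(-0.056557) = -0.098183
u(1.84) ≈ -0.0982

-0.0982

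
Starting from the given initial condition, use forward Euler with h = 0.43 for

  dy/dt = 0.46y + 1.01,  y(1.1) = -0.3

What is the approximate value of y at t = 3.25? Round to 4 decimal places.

2.4783

Euler: y_{n+1} = y_n + h·f(t_n, y_n).
t=1.100000, y=-0.300000: f=0.872000 → y ← -0.300000 + 0.43·0.872000 = 0.074960
t=1.530000, y=0.074960: f=1.044482 → y ← 0.074960 + 0.43·1.044482 = 0.524087
t=1.960000, y=0.524087: f=1.251080 → y ← 0.524087 + 0.43·1.251080 = 1.062052
t=2.390000, y=1.062052: f=1.498544 → y ← 1.062052 + 0.43·1.498544 = 1.706425
t=2.820000, y=1.706425: f=1.794956 → y ← 1.706425 + 0.43·1.794956 = 2.478256
y(3.25) ≈ 2.4783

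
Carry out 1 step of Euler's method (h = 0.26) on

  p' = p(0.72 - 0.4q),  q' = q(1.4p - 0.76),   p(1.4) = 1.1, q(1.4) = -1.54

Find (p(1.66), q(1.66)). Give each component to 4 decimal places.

1.4821, -1.8523

Euler on (p,q): p_{n+1} = p_n + h·p', q_{n+1} = q_n + h·q'.
1.400000: (1.100000, -1.540000); f=(1.469600, -1.201200) → (1.482096, -1.852312)
(p(1.66), q(1.66)) ≈ (1.4821, -1.8523)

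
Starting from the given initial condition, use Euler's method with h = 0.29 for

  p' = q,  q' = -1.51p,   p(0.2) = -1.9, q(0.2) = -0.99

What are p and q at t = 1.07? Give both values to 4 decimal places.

-2.0010, 1.7775

Euler on (p,q): p_{n+1} = p_n + h·p', q_{n+1} = q_n + h·q'.
0.200000: (-1.900000, -0.990000); f=(-0.990000, 2.869000) → (-2.187100, -0.157990)
0.490000: (-2.187100, -0.157990); f=(-0.157990, 3.302521) → (-2.232917, 0.799741)
0.780000: (-2.232917, 0.799741); f=(0.799741, 3.371705) → (-2.000992, 1.777535)
(p(1.07), q(1.07)) ≈ (-2.0010, 1.7775)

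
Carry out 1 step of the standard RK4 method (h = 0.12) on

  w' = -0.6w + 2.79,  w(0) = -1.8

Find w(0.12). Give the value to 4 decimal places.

-1.3519

RK4: k1 = f(x_n, w_n); k2 = f(x_n + h/2, w_n + (h/2)·k1); k3 = f(x_n + h/2, w_n + (h/2)·k2); k4 = f(x_n + h, w_n + h·k3); w_{n+1} = w_n + (h/6)·(k1 + 2k2 + 2k3 + k4).
x=0.000000, w=-1.800000:
  k1 = f(0.000000, -1.800000) = 3.870000
  k2 = f(0.060000, -1.567800) = 3.730680
  k3 = f(0.060000, -1.576159) = 3.735696
  k4 = f(0.120000, -1.351717) = 3.601030
  w ← -1.800000 + (0.12/6)·(k1 + 2k2 + 2k3 + k4) = -1.351924
w(0.12) ≈ -1.3519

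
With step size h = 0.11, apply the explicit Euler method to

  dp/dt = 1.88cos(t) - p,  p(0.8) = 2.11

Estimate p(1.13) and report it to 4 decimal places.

Euler: p_{n+1} = p_n + h·f(t_n, p_n).
t=0.800000, p=2.110000: f=-0.800191 → p ← 2.110000 + 0.11·(-0.800191) = 2.021979
t=0.910000, p=2.021979: f=-0.868137 → p ← 2.021979 + 0.11·(-0.868137) = 1.926484
t=1.020000, p=1.926484: f=-0.942556 → p ← 1.926484 + 0.11·(-0.942556) = 1.822803
p(1.13) ≈ 1.8228

1.8228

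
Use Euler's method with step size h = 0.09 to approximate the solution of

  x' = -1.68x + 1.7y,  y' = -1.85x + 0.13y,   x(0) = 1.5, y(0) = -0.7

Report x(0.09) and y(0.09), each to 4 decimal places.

1.1661, -0.9579

Euler on (x,y): x_{n+1} = x_n + h·x', y_{n+1} = y_n + h·y'.
0.000000: (1.500000, -0.700000); f=(-3.710000, -2.866000) → (1.166100, -0.957940)
(x(0.09), y(0.09)) ≈ (1.1661, -0.9579)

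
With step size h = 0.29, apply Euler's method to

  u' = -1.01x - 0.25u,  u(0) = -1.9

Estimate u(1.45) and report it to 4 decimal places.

-2.0942

Euler: u_{n+1} = u_n + h·f(x_n, u_n).
x=0.000000, u=-1.900000: f=0.475000 → u ← -1.900000 + 0.29·0.475000 = -1.762250
x=0.290000, u=-1.762250: f=0.147662 → u ← -1.762250 + 0.29·0.147662 = -1.719428
x=0.580000, u=-1.719428: f=-0.155943 → u ← -1.719428 + 0.29·(-0.155943) = -1.764651
x=0.870000, u=-1.764651: f=-0.437537 → u ← -1.764651 + 0.29·(-0.437537) = -1.891537
x=1.160000, u=-1.891537: f=-0.698716 → u ← -1.891537 + 0.29·(-0.698716) = -2.094165
u(1.45) ≈ -2.0942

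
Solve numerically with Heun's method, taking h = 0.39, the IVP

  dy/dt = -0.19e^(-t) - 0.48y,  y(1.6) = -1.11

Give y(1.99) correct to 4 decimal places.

-0.9328

Heun: k1 = f(t_n, y_n); k2 = f(t_n + h, y_n + h·k1); y_{n+1} = y_n + (h/2)·(k1 + k2).
t=1.600000, y=-1.110000:
  k1 = f(1.600000, -1.110000) = 0.494440
  k2 = f(1.990000, -0.917169) = 0.414269
  y ← -1.110000 + (0.39/2)·(0.494440 + 0.414269) = -0.932802
y(1.99) ≈ -0.9328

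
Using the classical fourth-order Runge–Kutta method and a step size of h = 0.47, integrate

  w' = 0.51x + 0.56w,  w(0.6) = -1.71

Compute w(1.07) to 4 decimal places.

-1.9987

RK4: k1 = f(x_n, w_n); k2 = f(x_n + h/2, w_n + (h/2)·k1); k3 = f(x_n + h/2, w_n + (h/2)·k2); k4 = f(x_n + h, w_n + h·k3); w_{n+1} = w_n + (h/6)·(k1 + 2k2 + 2k3 + k4).
x=0.600000, w=-1.710000:
  k1 = f(0.600000, -1.710000) = -0.651600
  k2 = f(0.835000, -1.863126) = -0.617501
  k3 = f(0.835000, -1.855113) = -0.613013
  k4 = f(1.070000, -1.998116) = -0.573245
  w ← -1.710000 + (0.47/6)·(k1 + 2k2 + 2k3 + k4) = -1.998727
w(1.07) ≈ -1.9987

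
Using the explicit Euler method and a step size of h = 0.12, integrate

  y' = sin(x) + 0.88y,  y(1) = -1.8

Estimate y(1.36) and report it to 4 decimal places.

-2.0762

Euler: y_{n+1} = y_n + h·f(x_n, y_n).
x=1.000000, y=-1.800000: f=-0.742529 → y ← -1.800000 + 0.12·(-0.742529) = -1.889103
x=1.120000, y=-1.889103: f=-0.762311 → y ← -1.889103 + 0.12·(-0.762311) = -1.980581
x=1.240000, y=-1.980581: f=-0.797127 → y ← -1.980581 + 0.12·(-0.797127) = -2.076236
y(1.36) ≈ -2.0762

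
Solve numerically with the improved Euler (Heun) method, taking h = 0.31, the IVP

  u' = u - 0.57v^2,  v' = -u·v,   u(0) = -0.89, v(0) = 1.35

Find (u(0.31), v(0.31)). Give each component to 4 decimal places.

-1.6817, 1.9335

Heun on (u,v): k1 = f(x_n, state_n); k2 = f(x_n + h, state_n + h·k1); state_{n+1} = state_n + (h/2)·(k1 + k2).
0.000000: (-0.890000, 1.350000)
  k1 = (-1.928825, 1.201500)
  predictor → (-1.487936, 1.722465)
  k2 = (-3.179061, 2.562917)
  → (-1.681722, 1.933485)
(u(0.31), v(0.31)) ≈ (-1.6817, 1.9335)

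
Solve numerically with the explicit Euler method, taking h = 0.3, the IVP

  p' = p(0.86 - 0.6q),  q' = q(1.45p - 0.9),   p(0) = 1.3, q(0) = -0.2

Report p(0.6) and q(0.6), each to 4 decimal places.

2.1947, -0.3787

Euler on (p,q): p_{n+1} = p_n + h·p', q_{n+1} = q_n + h·q'.
0.000000: (1.300000, -0.200000); f=(1.274000, -0.197000) → (1.682200, -0.259100)
0.300000: (1.682200, -0.259100); f=(1.708207, -0.398804) → (2.194662, -0.378741)
(p(0.6), q(0.6)) ≈ (2.1947, -0.3787)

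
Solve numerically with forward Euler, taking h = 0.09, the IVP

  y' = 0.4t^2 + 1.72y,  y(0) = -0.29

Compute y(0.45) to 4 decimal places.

-0.5859

Euler: y_{n+1} = y_n + h·f(t_n, y_n).
t=0.000000, y=-0.290000: f=-0.498800 → y ← -0.290000 + 0.09·(-0.498800) = -0.334892
t=0.090000, y=-0.334892: f=-0.572774 → y ← -0.334892 + 0.09·(-0.572774) = -0.386442
t=0.180000, y=-0.386442: f=-0.651720 → y ← -0.386442 + 0.09·(-0.651720) = -0.445096
t=0.270000, y=-0.445096: f=-0.736406 → y ← -0.445096 + 0.09·(-0.736406) = -0.511373
t=0.360000, y=-0.511373: f=-0.827722 → y ← -0.511373 + 0.09·(-0.827722) = -0.585868
y(0.45) ≈ -0.5859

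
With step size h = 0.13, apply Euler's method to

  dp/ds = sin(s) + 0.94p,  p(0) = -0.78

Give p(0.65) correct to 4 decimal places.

Euler: p_{n+1} = p_n + h·f(s_n, p_n).
s=0.000000, p=-0.780000: f=-0.733200 → p ← -0.780000 + 0.13·(-0.733200) = -0.875316
s=0.130000, p=-0.875316: f=-0.693163 → p ← -0.875316 + 0.13·(-0.693163) = -0.965427
s=0.260000, p=-0.965427: f=-0.650421 → p ← -0.965427 + 0.13·(-0.650421) = -1.049982
s=0.390000, p=-1.049982: f=-0.606795 → p ← -1.049982 + 0.13·(-0.606795) = -1.128865
s=0.520000, p=-1.128865: f=-0.564253 → p ← -1.128865 + 0.13·(-0.564253) = -1.202218
p(0.65) ≈ -1.2022

-1.2022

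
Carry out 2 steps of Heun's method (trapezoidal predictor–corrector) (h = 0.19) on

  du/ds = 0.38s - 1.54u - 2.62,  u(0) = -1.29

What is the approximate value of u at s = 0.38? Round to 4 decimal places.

-1.4461

Heun: k1 = f(s_n, u_n); k2 = f(s_n + h, u_n + h·k1); u_{n+1} = u_n + (h/2)·(k1 + k2).
s=0.000000, u=-1.290000:
  k1 = f(0.000000, -1.290000) = -0.633400
  k2 = f(0.190000, -1.410346) = -0.375867
  u ← -1.290000 + (0.19/2)·(-0.633400 + (-0.375867)) = -1.385880
s=0.190000, u=-1.385880:
  k1 = f(0.190000, -1.385880) = -0.413544
  k2 = f(0.380000, -1.464454) = -0.220341
  u ← -1.385880 + (0.19/2)·(-0.413544 + (-0.220341)) = -1.446099
u(0.38) ≈ -1.4461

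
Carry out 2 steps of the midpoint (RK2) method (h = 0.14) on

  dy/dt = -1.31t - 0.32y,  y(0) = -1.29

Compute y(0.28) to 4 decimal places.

-1.2297

Midpoint: k1 = f(t_n, y_n); k2 = f(t_n + h/2, y_n + (h/2)·k1); y_{n+1} = y_n + h·k2.
t=0.000000, y=-1.290000:
  k1 = f(0.000000, -1.290000) = 0.412800
  k2 = f(0.070000, -1.261104) = 0.311853
  y ← -1.290000 + 0.14·0.311853 = -1.246341
t=0.140000, y=-1.246341:
  k1 = f(0.140000, -1.246341) = 0.215429
  k2 = f(0.210000, -1.231261) = 0.118903
  y ← -1.246341 + 0.14·0.118903 = -1.229694
y(0.28) ≈ -1.2297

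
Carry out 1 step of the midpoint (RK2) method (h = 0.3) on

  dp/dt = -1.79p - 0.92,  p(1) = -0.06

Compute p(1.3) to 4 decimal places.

Midpoint: k1 = f(t_n, p_n); k2 = f(t_n + h/2, p_n + (h/2)·k1); p_{n+1} = p_n + h·k2.
t=1.000000, p=-0.060000:
  k1 = f(1.000000, -0.060000) = -0.812600
  k2 = f(1.150000, -0.181890) = -0.594417
  p ← -0.060000 + 0.3·(-0.594417) = -0.238325
p(1.3) ≈ -0.2383

-0.2383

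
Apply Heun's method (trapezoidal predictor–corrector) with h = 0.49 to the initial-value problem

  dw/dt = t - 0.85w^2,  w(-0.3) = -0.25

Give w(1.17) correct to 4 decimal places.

Heun: k1 = f(t_n, w_n); k2 = f(t_n + h, w_n + h·k1); w_{n+1} = w_n + (h/2)·(k1 + k2).
t=-0.300000, w=-0.250000:
  k1 = f(-0.300000, -0.250000) = -0.353125
  k2 = f(0.190000, -0.423031) = 0.037888
  w ← -0.250000 + (0.49/2)·(-0.353125 + 0.037888) = -0.327233
t=0.190000, w=-0.327233:
  k1 = f(0.190000, -0.327233) = 0.098981
  k2 = f(0.680000, -0.278733) = 0.613962
  w ← -0.327233 + (0.49/2)·(0.098981 + 0.613962) = -0.152562
t=0.680000, w=-0.152562:
  k1 = f(0.680000, -0.152562) = 0.660216
  k2 = f(1.170000, 0.170944) = 1.145162
  w ← -0.152562 + (0.49/2)·(0.660216 + 1.145162) = 0.289755
w(1.17) ≈ 0.2898

0.2898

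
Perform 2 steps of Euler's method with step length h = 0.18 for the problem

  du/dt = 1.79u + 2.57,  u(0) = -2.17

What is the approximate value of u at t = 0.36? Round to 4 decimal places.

-2.7194

Euler: u_{n+1} = u_n + h·f(t_n, u_n).
t=0.000000, u=-2.170000: f=-1.314300 → u ← -2.170000 + 0.18·(-1.314300) = -2.406574
t=0.180000, u=-2.406574: f=-1.737767 → u ← -2.406574 + 0.18·(-1.737767) = -2.719372
u(0.36) ≈ -2.7194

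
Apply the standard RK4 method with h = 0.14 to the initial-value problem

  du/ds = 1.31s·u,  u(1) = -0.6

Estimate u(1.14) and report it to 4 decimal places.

-0.7301

RK4: k1 = f(s_n, u_n); k2 = f(s_n + h/2, u_n + (h/2)·k1); k3 = f(s_n + h/2, u_n + (h/2)·k2); k4 = f(s_n + h, u_n + h·k3); u_{n+1} = u_n + (h/6)·(k1 + 2k2 + 2k3 + k4).
s=1.000000, u=-0.600000:
  k1 = f(1.000000, -0.600000) = -0.786000
  k2 = f(1.070000, -0.655020) = -0.918142
  k3 = f(1.070000, -0.664270) = -0.931107
  k4 = f(1.140000, -0.730355) = -1.090712
  u ← -0.600000 + (0.14/6)·(k1 + 2k2 + 2k3 + k4) = -0.730088
u(1.14) ≈ -0.7301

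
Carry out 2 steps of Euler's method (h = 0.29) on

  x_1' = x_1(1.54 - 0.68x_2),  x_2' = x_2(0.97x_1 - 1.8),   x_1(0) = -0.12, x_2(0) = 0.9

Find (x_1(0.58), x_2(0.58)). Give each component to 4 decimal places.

Euler on (x_1,x_2): x_1_{n+1} = x_1_n + h·x_1', x_2_{n+1} = x_2_n + h·x_2'.
0.000000: (-0.120000, 0.900000); f=(-0.111360, -1.724760) → (-0.152294, 0.399820)
0.290000: (-0.152294, 0.399820); f=(-0.193128, -0.778739) → (-0.208302, 0.173985)
(x_1(0.58), x_2(0.58)) ≈ (-0.2083, 0.1740)

-0.2083, 0.1740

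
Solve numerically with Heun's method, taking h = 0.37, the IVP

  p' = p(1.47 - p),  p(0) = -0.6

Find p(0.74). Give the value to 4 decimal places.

Heun: k1 = f(t_n, p_n); k2 = f(t_n + h, p_n + h·k1); p_{n+1} = p_n + (h/2)·(k1 + k2).
t=0.000000, p=-0.600000:
  k1 = f(0.000000, -0.600000) = -1.242000
  k2 = f(0.370000, -1.059540) = -2.680149
  p ← -0.600000 + (0.37/2)·(-1.242000 + (-2.680149)) = -1.325598
t=0.370000, p=-1.325598:
  k1 = f(0.370000, -1.325598) = -3.705837
  k2 = f(0.740000, -2.696757) = -11.236733
  p ← -1.325598 + (0.37/2)·(-3.705837 + (-11.236733)) = -4.089973
p(0.74) ≈ -4.0900

-4.0900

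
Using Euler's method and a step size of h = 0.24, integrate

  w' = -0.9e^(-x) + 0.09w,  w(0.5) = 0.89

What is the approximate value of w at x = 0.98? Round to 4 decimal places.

0.6920

Euler: w_{n+1} = w_n + h·f(x_n, w_n).
x=0.500000, w=0.890000: f=-0.465778 → w ← 0.890000 + 0.24·(-0.465778) = 0.778213
x=0.740000, w=0.778213: f=-0.359363 → w ← 0.778213 + 0.24·(-0.359363) = 0.691966
w(0.98) ≈ 0.6920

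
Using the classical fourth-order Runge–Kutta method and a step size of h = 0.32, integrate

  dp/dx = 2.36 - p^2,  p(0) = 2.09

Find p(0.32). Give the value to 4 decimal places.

1.7281

RK4: k1 = f(x_n, p_n); k2 = f(x_n + h/2, p_n + (h/2)·k1); k3 = f(x_n + h/2, p_n + (h/2)·k2); k4 = f(x_n + h, p_n + h·k3); p_{n+1} = p_n + (h/6)·(k1 + 2k2 + 2k3 + k4).
x=0.000000, p=2.090000:
  k1 = f(0.000000, 2.090000) = -2.008100
  k2 = f(0.160000, 1.768704) = -0.768314
  k3 = f(0.160000, 1.967070) = -1.509364
  k4 = f(0.320000, 1.607004) = -0.222461
  p ← 2.090000 + (0.32/6)·(k1 + 2k2 + 2k3 + k4) = 1.728085
p(0.32) ≈ 1.7281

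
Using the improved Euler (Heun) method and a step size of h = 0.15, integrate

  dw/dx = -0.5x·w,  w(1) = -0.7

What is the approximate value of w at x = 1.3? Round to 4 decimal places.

-0.5892

Heun: k1 = f(x_n, w_n); k2 = f(x_n + h, w_n + h·k1); w_{n+1} = w_n + (h/2)·(k1 + k2).
x=1.000000, w=-0.700000:
  k1 = f(1.000000, -0.700000) = 0.350000
  k2 = f(1.150000, -0.647500) = 0.372312
  w ← -0.700000 + (0.15/2)·(0.350000 + 0.372312) = -0.645827
x=1.150000, w=-0.645827:
  k1 = f(1.150000, -0.645827) = 0.371350
  k2 = f(1.300000, -0.590124) = 0.383581
  w ← -0.645827 + (0.15/2)·(0.371350 + 0.383581) = -0.589207
w(1.3) ≈ -0.5892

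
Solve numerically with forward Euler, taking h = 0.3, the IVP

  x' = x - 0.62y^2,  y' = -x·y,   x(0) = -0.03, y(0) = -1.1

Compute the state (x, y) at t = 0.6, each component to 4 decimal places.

-0.5724, -1.1978

Euler on (x,y): x_{n+1} = x_n + h·x', y_{n+1} = y_n + h·y'.
0.000000: (-0.030000, -1.100000); f=(-0.780200, -0.033000) → (-0.264060, -1.109900)
0.300000: (-0.264060, -1.109900); f=(-1.027824, -0.293080) → (-0.572407, -1.197824)
(x(0.6), y(0.6)) ≈ (-0.5724, -1.1978)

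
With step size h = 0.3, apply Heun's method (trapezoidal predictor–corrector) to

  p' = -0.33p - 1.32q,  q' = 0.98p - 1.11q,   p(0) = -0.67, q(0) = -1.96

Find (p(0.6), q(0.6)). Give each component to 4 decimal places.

0.4865, -0.9580

Heun on (p,q): k1 = f(x_n, state_n); k2 = f(x_n + h, state_n + h·k1); state_{n+1} = state_n + (h/2)·(k1 + k2).
0.000000: (-0.670000, -1.960000)
  k1 = (2.808300, 1.519000)
  predictor → (0.172490, -1.504300)
  k2 = (1.928754, 1.838813)
  → (0.040558, -1.456328)
0.300000: (0.040558, -1.456328)
  k1 = (1.908969, 1.656271)
  predictor → (0.613249, -0.959447)
  k2 = (1.064098, 1.665970)
  → (0.486518, -0.957992)
(p(0.6), q(0.6)) ≈ (0.4865, -0.9580)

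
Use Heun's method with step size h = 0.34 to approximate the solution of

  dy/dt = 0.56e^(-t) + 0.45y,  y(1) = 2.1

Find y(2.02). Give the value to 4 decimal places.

Heun: k1 = f(t_n, y_n); k2 = f(t_n + h, y_n + h·k1); y_{n+1} = y_n + (h/2)·(k1 + k2).
t=1.000000, y=2.100000:
  k1 = f(1.000000, 2.100000) = 1.151012
  k2 = f(1.340000, 2.491344) = 1.267738
  y ← 2.100000 + (0.34/2)·(1.151012 + 1.267738) = 2.511188
t=1.340000, y=2.511188:
  k1 = f(1.340000, 2.511188) = 1.276668
  k2 = f(1.680000, 2.945255) = 1.429734
  y ← 2.511188 + (0.34/2)·(1.276668 + 1.429734) = 2.971276
t=1.680000, y=2.971276:
  k1 = f(1.680000, 2.971276) = 1.441444
  k2 = f(2.020000, 3.461367) = 1.631902
  y ← 2.971276 + (0.34/2)·(1.441444 + 1.631902) = 3.493745
y(2.02) ≈ 3.4937

3.4937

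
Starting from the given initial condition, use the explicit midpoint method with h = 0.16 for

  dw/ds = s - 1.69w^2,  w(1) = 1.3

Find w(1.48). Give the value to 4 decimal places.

Midpoint: k1 = f(s_n, w_n); k2 = f(s_n + h/2, w_n + (h/2)·k1); w_{n+1} = w_n + h·k2.
s=1.000000, w=1.300000:
  k1 = f(1.000000, 1.300000) = -1.856100
  k2 = f(1.080000, 1.151512) = -1.160906
  w ← 1.300000 + 0.16·(-1.160906) = 1.114255
s=1.160000, w=1.114255:
  k1 = f(1.160000, 1.114255) = -0.938244
  k2 = f(1.240000, 1.039196) = -0.585077
  w ← 1.114255 + 0.16·(-0.585077) = 1.020643
s=1.320000, w=1.020643:
  k1 = f(1.320000, 1.020643) = -0.440492
  k2 = f(1.400000, 0.985403) = -0.241023
  w ← 1.020643 + 0.16·(-0.241023) = 0.982079
w(1.48) ≈ 0.9821

0.9821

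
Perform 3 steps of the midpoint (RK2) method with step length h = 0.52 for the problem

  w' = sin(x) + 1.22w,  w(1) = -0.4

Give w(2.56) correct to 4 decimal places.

1.4328

Midpoint: k1 = f(x_n, w_n); k2 = f(x_n + h/2, w_n + (h/2)·k1); w_{n+1} = w_n + h·k2.
x=1.000000, w=-0.400000:
  k1 = f(1.000000, -0.400000) = 0.353471
  k2 = f(1.260000, -0.308098) = 0.576211
  w ← -0.400000 + 0.52·0.576211 = -0.100370
x=1.520000, w=-0.100370:
  k1 = f(1.520000, -0.100370) = 0.876259
  k2 = f(1.780000, 0.127457) = 1.133694
  w ← -0.100370 + 0.52·1.133694 = 0.489151
x=2.040000, w=0.489151:
  k1 = f(2.040000, 0.489151) = 1.488693
  k2 = f(2.300000, 0.876211) = 1.814683
  w ← 0.489151 + 0.52·1.814683 = 1.432786
w(2.56) ≈ 1.4328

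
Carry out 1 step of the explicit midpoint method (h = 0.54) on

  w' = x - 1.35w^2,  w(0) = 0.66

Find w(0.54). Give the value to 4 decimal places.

0.6227

Midpoint: k1 = f(x_n, w_n); k2 = f(x_n + h/2, w_n + (h/2)·k1); w_{n+1} = w_n + h·k2.
x=0.000000, w=0.660000:
  k1 = f(0.000000, 0.660000) = -0.588060
  k2 = f(0.270000, 0.501224) = -0.069154
  w ← 0.660000 + 0.54·(-0.069154) = 0.622657
w(0.54) ≈ 0.6227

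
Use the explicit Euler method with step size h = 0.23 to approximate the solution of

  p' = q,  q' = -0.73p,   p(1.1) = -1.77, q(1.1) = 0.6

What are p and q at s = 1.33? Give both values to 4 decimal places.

-1.6320, 0.8972

Euler on (p,q): p_{n+1} = p_n + h·p', q_{n+1} = q_n + h·q'.
1.100000: (-1.770000, 0.600000); f=(0.600000, 1.292100) → (-1.632000, 0.897183)
(p(1.33), q(1.33)) ≈ (-1.6320, 0.8972)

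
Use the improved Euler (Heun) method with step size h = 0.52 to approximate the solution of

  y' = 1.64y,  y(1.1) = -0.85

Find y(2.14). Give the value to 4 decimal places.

-4.1757

Heun: k1 = f(t_n, y_n); k2 = f(t_n + h, y_n + h·k1); y_{n+1} = y_n + (h/2)·(k1 + k2).
t=1.100000, y=-0.850000:
  k1 = f(1.100000, -0.850000) = -1.394000
  k2 = f(1.620000, -1.574880) = -2.582803
  y ← -0.850000 + (0.52/2)·(-1.394000 + (-2.582803)) = -1.883969
t=1.620000, y=-1.883969:
  k1 = f(1.620000, -1.883969) = -3.089709
  k2 = f(2.140000, -3.490617) = -5.724613
  y ← -1.883969 + (0.52/2)·(-3.089709 + (-5.724613)) = -4.175692
y(2.14) ≈ -4.1757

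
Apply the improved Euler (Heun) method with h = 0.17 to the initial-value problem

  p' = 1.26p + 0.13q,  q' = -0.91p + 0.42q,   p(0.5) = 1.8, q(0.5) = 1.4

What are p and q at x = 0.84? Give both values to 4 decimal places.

2.8209, 0.8690

Heun on (p,q): k1 = f(x_n, state_n); k2 = f(x_n + h, state_n + h·k1); state_{n+1} = state_n + (h/2)·(k1 + k2).
0.500000: (1.800000, 1.400000)
  k1 = (2.450000, -1.050000)
  predictor → (2.216500, 1.221500)
  k2 = (2.951585, -1.503985)
  → (2.259135, 1.182911)
0.670000: (2.259135, 1.182911)
  k1 = (3.000288, -1.558990)
  predictor → (2.769184, 0.917883)
  k2 = (3.608496, -2.134446)
  → (2.820881, 0.868969)
(p(0.84), q(0.84)) ≈ (2.8209, 0.8690)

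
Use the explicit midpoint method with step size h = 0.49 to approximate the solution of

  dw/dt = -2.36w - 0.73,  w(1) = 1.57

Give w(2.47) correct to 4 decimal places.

Midpoint: k1 = f(t_n, w_n); k2 = f(t_n + h/2, w_n + (h/2)·k1); w_{n+1} = w_n + h·k2.
t=1.000000, w=1.570000:
  k1 = f(1.000000, 1.570000) = -4.435200
  k2 = f(1.245000, 0.483376) = -1.870767
  w ← 1.570000 + 0.49·(-1.870767) = 0.653324
t=1.490000, w=0.653324:
  k1 = f(1.490000, 0.653324) = -2.271845
  k2 = f(1.735000, 0.096722) = -0.958264
  w ← 0.653324 + 0.49·(-0.958264) = 0.183775
t=1.980000, w=0.183775:
  k1 = f(1.980000, 0.183775) = -1.163708
  k2 = f(2.225000, -0.101334) = -0.490852
  w ← 0.183775 + 0.49·(-0.490852) = -0.056743
w(2.47) ≈ -0.0567

-0.0567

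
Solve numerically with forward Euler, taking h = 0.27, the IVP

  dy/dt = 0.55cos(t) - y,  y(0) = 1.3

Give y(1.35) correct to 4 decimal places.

Euler: y_{n+1} = y_n + h·f(t_n, y_n).
t=0.000000, y=1.300000: f=-0.750000 → y ← 1.300000 + 0.27·(-0.750000) = 1.097500
t=0.270000, y=1.097500: f=-0.567426 → y ← 1.097500 + 0.27·(-0.567426) = 0.944295
t=0.540000, y=0.944295: f=-0.472555 → y ← 0.944295 + 0.27·(-0.472555) = 0.816705
t=0.810000, y=0.816705: f=-0.437481 → y ← 0.816705 + 0.27·(-0.437481) = 0.698585
t=1.080000, y=0.698585: f=-0.439355 → y ← 0.698585 + 0.27·(-0.439355) = 0.579959
y(1.35) ≈ 0.5800

0.5800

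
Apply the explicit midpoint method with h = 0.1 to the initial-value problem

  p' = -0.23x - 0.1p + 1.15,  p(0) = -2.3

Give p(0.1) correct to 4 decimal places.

Midpoint: k1 = f(x_n, p_n); k2 = f(x_n + h/2, p_n + (h/2)·k1); p_{n+1} = p_n + h·k2.
x=0.000000, p=-2.300000:
  k1 = f(0.000000, -2.300000) = 1.380000
  k2 = f(0.050000, -2.231000) = 1.361600
  p ← -2.300000 + 0.1·1.361600 = -2.163840
p(0.1) ≈ -2.1638

-2.1638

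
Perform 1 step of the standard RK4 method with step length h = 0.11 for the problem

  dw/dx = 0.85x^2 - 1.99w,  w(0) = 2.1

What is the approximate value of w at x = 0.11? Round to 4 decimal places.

RK4: k1 = f(x_n, w_n); k2 = f(x_n + h/2, w_n + (h/2)·k1); k3 = f(x_n + h/2, w_n + (h/2)·k2); k4 = f(x_n + h, w_n + h·k3); w_{n+1} = w_n + (h/6)·(k1 + 2k2 + 2k3 + k4).
x=0.000000, w=2.100000:
  k1 = f(0.000000, 2.100000) = -4.179000
  k2 = f(0.055000, 1.870155) = -3.719037
  k3 = f(0.055000, 1.895453) = -3.769380
  k4 = f(0.110000, 1.685368) = -3.343598
  w ← 2.100000 + (0.11/6)·(k1 + 2k2 + 2k3 + k4) = 1.687510
w(0.11) ≈ 1.6875

1.6875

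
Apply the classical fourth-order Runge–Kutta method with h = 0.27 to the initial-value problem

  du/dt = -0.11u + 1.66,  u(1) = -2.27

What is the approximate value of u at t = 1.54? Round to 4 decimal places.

RK4: k1 = f(t_n, u_n); k2 = f(t_n + h/2, u_n + (h/2)·k1); k3 = f(t_n + h/2, u_n + (h/2)·k2); k4 = f(t_n + h, u_n + h·k3); u_{n+1} = u_n + (h/6)·(k1 + 2k2 + 2k3 + k4).
t=1.000000, u=-2.270000:
  k1 = f(1.000000, -2.270000) = 1.909700
  k2 = f(1.135000, -2.012190) = 1.881341
  k3 = f(1.135000, -2.016019) = 1.881762
  k4 = f(1.270000, -1.761924) = 1.853812
  u ← -2.270000 + (0.27/6)·(k1 + 2k2 + 2k3 + k4) = -1.761963
t=1.270000, u=-1.761963:
  k1 = f(1.270000, -1.761963) = 1.853816
  k2 = f(1.405000, -1.511698) = 1.826287
  k3 = f(1.405000, -1.515414) = 1.826696
  k4 = f(1.540000, -1.268755) = 1.799563
  u ← -1.761963 + (0.27/6)·(k1 + 2k2 + 2k3 + k4) = -1.268792
u(1.54) ≈ -1.2688

-1.2688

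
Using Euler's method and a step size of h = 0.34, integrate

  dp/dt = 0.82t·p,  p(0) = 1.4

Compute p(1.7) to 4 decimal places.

3.2297

Euler: p_{n+1} = p_n + h·f(t_n, p_n).
t=0.000000, p=1.400000: f=0.000000 → p ← 1.400000 + 0.34·0.000000 = 1.400000
t=0.340000, p=1.400000: f=0.390320 → p ← 1.400000 + 0.34·0.390320 = 1.532709
t=0.680000, p=1.532709: f=0.854638 → p ← 1.532709 + 0.34·0.854638 = 1.823286
t=1.020000, p=1.823286: f=1.524996 → p ← 1.823286 + 0.34·1.524996 = 2.341785
t=1.360000, p=2.341785: f=2.611558 → p ← 2.341785 + 0.34·2.611558 = 3.229714
p(1.7) ≈ 3.2297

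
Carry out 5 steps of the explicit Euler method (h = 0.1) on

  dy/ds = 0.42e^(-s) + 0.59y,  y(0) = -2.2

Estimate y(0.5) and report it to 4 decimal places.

Euler: y_{n+1} = y_n + h·f(s_n, y_n).
s=0.000000, y=-2.200000: f=-0.878000 → y ← -2.200000 + 0.1·(-0.878000) = -2.287800
s=0.100000, y=-2.287800: f=-0.969770 → y ← -2.287800 + 0.1·(-0.969770) = -2.384777
s=0.200000, y=-2.384777: f=-1.063152 → y ← -2.384777 + 0.1·(-1.063152) = -2.491092
s=0.300000, y=-2.491092: f=-1.158601 → y ← -2.491092 + 0.1·(-1.158601) = -2.606952
s=0.400000, y=-2.606952: f=-1.256567 → y ← -2.606952 + 0.1·(-1.256567) = -2.732609
y(0.5) ≈ -2.7326

-2.7326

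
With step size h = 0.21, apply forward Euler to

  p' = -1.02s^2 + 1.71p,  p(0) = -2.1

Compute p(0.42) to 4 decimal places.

-3.8885

Euler: p_{n+1} = p_n + h·f(s_n, p_n).
s=0.000000, p=-2.100000: f=-3.591000 → p ← -2.100000 + 0.21·(-3.591000) = -2.854110
s=0.210000, p=-2.854110: f=-4.925510 → p ← -2.854110 + 0.21·(-4.925510) = -3.888467
p(0.42) ≈ -3.8885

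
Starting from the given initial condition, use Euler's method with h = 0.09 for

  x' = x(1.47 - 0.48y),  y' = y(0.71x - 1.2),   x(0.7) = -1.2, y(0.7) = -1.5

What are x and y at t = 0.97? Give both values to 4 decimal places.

-1.9997, -0.7665

Euler on (x,y): x_{n+1} = x_n + h·x', y_{n+1} = y_n + h·y'.
0.700000: (-1.200000, -1.500000); f=(-2.628000, 3.078000) → (-1.436520, -1.222980)
0.790000: (-1.436520, -1.222980); f=(-2.954965, 2.714929) → (-1.702467, -0.978636)
0.880000: (-1.702467, -0.978636); f=(-3.302352, 2.357292) → (-1.999679, -0.766480)
(x(0.97), y(0.97)) ≈ (-1.9997, -0.7665)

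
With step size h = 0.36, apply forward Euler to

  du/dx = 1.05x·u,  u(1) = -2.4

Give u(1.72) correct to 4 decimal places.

-5.0074

Euler: u_{n+1} = u_n + h·f(x_n, u_n).
x=1.000000, u=-2.400000: f=-2.520000 → u ← -2.400000 + 0.36·(-2.520000) = -3.307200
x=1.360000, u=-3.307200: f=-4.722682 → u ← -3.307200 + 0.36·(-4.722682) = -5.007365
u(1.72) ≈ -5.0074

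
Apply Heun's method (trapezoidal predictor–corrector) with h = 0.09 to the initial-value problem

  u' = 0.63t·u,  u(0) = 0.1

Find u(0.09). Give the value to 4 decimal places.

Heun: k1 = f(t_n, u_n); k2 = f(t_n + h, u_n + h·k1); u_{n+1} = u_n + (h/2)·(k1 + k2).
t=0.000000, u=0.100000:
  k1 = f(0.000000, 0.100000) = 0.000000
  k2 = f(0.090000, 0.100000) = 0.005670
  u ← 0.100000 + (0.09/2)·(0.000000 + 0.005670) = 0.100255
u(0.09) ≈ 0.1003

0.1003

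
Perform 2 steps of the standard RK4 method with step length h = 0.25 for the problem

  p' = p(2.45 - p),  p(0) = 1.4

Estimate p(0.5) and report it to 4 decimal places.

RK4: k1 = f(s_n, p_n); k2 = f(s_n + h/2, p_n + (h/2)·k1); k3 = f(s_n + h/2, p_n + (h/2)·k2); k4 = f(s_n + h, p_n + h·k3); p_{n+1} = p_n + (h/6)·(k1 + 2k2 + 2k3 + k4).
s=0.000000, p=1.400000:
  k1 = f(0.000000, 1.400000) = 1.470000
  k2 = f(0.125000, 1.583750) = 1.371923
  k3 = f(0.125000, 1.571490) = 1.380569
  k4 = f(0.250000, 1.745142) = 1.230077
  p ← 1.400000 + (0.25/6)·(k1 + 2k2 + 2k3 + k4) = 1.741878
s=0.250000, p=1.741878:
  k1 = f(0.250000, 1.741878) = 1.233463
  k2 = f(0.375000, 1.896060) = 1.050303
  k3 = f(0.375000, 1.873165) = 1.080507
  k4 = f(0.500000, 2.012004) = 0.881249
  p ← 1.741878 + (0.25/6)·(k1 + 2k2 + 2k3 + k4) = 2.007558
p(0.5) ≈ 2.0076

2.0076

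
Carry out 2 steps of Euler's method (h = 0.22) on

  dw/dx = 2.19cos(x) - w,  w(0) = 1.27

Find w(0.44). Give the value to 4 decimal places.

1.6187

Euler: w_{n+1} = w_n + h·f(x_n, w_n).
x=0.000000, w=1.270000: f=0.920000 → w ← 1.270000 + 0.22·0.920000 = 1.472400
x=0.220000, w=1.472400: f=0.664815 → w ← 1.472400 + 0.22·0.664815 = 1.618659
w(0.44) ≈ 1.6187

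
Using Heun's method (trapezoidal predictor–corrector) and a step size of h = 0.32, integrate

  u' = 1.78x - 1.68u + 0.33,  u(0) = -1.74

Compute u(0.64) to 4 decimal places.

-0.2371

Heun: k1 = f(x_n, u_n); k2 = f(x_n + h, u_n + h·k1); u_{n+1} = u_n + (h/2)·(k1 + k2).
x=0.000000, u=-1.740000:
  k1 = f(0.000000, -1.740000) = 3.253200
  k2 = f(0.320000, -0.698976) = 2.073880
  u ← -1.740000 + (0.32/2)·(3.253200 + 2.073880) = -0.887667
x=0.320000, u=-0.887667:
  k1 = f(0.320000, -0.887667) = 2.390881
  k2 = f(0.640000, -0.122585) = 1.675143
  u ← -0.887667 + (0.32/2)·(2.390881 + 1.675143) = -0.237103
u(0.64) ≈ -0.2371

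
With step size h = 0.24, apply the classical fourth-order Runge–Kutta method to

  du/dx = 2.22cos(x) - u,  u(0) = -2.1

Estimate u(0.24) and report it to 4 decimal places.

RK4: k1 = f(x_n, u_n); k2 = f(x_n + h/2, u_n + (h/2)·k1); k3 = f(x_n + h/2, u_n + (h/2)·k2); k4 = f(x_n + h, u_n + h·k3); u_{n+1} = u_n + (h/6)·(k1 + 2k2 + 2k3 + k4).
x=0.000000, u=-2.100000:
  k1 = f(0.000000, -2.100000) = 4.320000
  k2 = f(0.120000, -1.581600) = 3.785635
  k3 = f(0.120000, -1.645724) = 3.849759
  k4 = f(0.240000, -1.176058) = 3.332428
  u ← -2.100000 + (0.24/6)·(k1 + 2k2 + 2k3 + k4) = -1.183071
u(0.24) ≈ -1.1831

-1.1831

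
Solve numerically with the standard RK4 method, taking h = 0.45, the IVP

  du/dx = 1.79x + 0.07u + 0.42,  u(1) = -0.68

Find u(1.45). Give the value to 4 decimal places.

0.4917

RK4: k1 = f(x_n, u_n); k2 = f(x_n + h/2, u_n + (h/2)·k1); k3 = f(x_n + h/2, u_n + (h/2)·k2); k4 = f(x_n + h, u_n + h·k3); u_{n+1} = u_n + (h/6)·(k1 + 2k2 + 2k3 + k4).
x=1.000000, u=-0.680000:
  k1 = f(1.000000, -0.680000) = 2.162400
  k2 = f(1.225000, -0.193460) = 2.599208
  k3 = f(1.225000, -0.095178) = 2.606088
  k4 = f(1.450000, 0.492739) = 3.049992
  u ← -0.680000 + (0.45/6)·(k1 + 2k2 + 2k3 + k4) = 0.491724
u(1.45) ≈ 0.4917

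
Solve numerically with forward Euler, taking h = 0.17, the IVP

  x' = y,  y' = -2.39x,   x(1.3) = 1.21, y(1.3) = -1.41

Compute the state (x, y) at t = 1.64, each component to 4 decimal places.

Euler on (x,y): x_{n+1} = x_n + h·x', y_{n+1} = y_n + h·y'.
1.300000: (1.210000, -1.410000); f=(-1.410000, -2.891900) → (0.970300, -1.901623)
1.470000: (0.970300, -1.901623); f=(-1.901623, -2.319017) → (0.647024, -2.295856)
(x(1.64), y(1.64)) ≈ (0.6470, -2.2959)

0.6470, -2.2959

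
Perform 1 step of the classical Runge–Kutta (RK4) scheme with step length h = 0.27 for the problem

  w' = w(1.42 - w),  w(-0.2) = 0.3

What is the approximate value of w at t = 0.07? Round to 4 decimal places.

0.4006

RK4: k1 = f(t_n, w_n); k2 = f(t_n + h/2, w_n + (h/2)·k1); k3 = f(t_n + h/2, w_n + (h/2)·k2); k4 = f(t_n + h, w_n + h·k3); w_{n+1} = w_n + (h/6)·(k1 + 2k2 + 2k3 + k4).
t=-0.200000, w=0.300000:
  k1 = f(-0.200000, 0.300000) = 0.336000
  k2 = f(-0.065000, 0.345360) = 0.371138
  k3 = f(-0.065000, 0.350104) = 0.374575
  k4 = f(0.070000, 0.401135) = 0.408702
  w ← 0.300000 + (0.27/6)·(k1 + 2k2 + 2k3 + k4) = 0.400626
w(0.07) ≈ 0.4006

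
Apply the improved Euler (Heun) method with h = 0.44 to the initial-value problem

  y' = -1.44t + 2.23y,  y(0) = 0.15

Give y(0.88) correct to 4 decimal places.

0.0114

Heun: k1 = f(t_n, y_n); k2 = f(t_n + h, y_n + h·k1); y_{n+1} = y_n + (h/2)·(k1 + k2).
t=0.000000, y=0.150000:
  k1 = f(0.000000, 0.150000) = 0.334500
  k2 = f(0.440000, 0.297180) = 0.029111
  y ← 0.150000 + (0.44/2)·(0.334500 + 0.029111) = 0.229995
t=0.440000, y=0.229995:
  k1 = f(0.440000, 0.229995) = -0.120712
  k2 = f(0.880000, 0.176881) = -0.872755
  y ← 0.229995 + (0.44/2)·(-0.120712 + (-0.872755)) = 0.011432
y(0.88) ≈ 0.0114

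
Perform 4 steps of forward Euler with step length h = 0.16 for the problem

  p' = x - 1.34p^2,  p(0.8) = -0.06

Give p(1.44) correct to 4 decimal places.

0.5611

Euler: p_{n+1} = p_n + h·f(x_n, p_n).
x=0.800000, p=-0.060000: f=0.795176 → p ← -0.060000 + 0.16·0.795176 = 0.067228
x=0.960000, p=0.067228: f=0.953944 → p ← 0.067228 + 0.16·0.953944 = 0.219859
x=1.120000, p=0.219859: f=1.055227 → p ← 0.219859 + 0.16·1.055227 = 0.388695
x=1.280000, p=0.388695: f=1.077547 → p ← 0.388695 + 0.16·1.077547 = 0.561103
p(1.44) ≈ 0.5611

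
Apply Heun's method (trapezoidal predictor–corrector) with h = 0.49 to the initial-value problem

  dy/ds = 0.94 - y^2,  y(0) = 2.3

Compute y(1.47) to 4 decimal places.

1.0889

Heun: k1 = f(s_n, y_n); k2 = f(s_n + h, y_n + h·k1); y_{n+1} = y_n + (h/2)·(k1 + k2).
s=0.000000, y=2.300000:
  k1 = f(0.000000, 2.300000) = -4.350000
  k2 = f(0.490000, 0.168500) = 0.911608
  y ← 2.300000 + (0.49/2)·(-4.350000 + 0.911608) = 1.457594
s=0.490000, y=1.457594:
  k1 = f(0.490000, 1.457594) = -1.184580
  k2 = f(0.980000, 0.877150) = 0.170608
  y ← 1.457594 + (0.49/2)·(-1.184580 + 0.170608) = 1.209171
s=0.980000, y=1.209171:
  k1 = f(0.980000, 1.209171) = -0.522094
  k2 = f(1.470000, 0.953345) = 0.031134
  y ← 1.209171 + (0.49/2)·(-0.522094 + 0.031134) = 1.088886
y(1.47) ≈ 1.0889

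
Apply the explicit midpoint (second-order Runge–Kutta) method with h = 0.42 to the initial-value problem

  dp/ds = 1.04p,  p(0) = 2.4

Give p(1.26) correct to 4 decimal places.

8.6329

Midpoint: k1 = f(s_n, p_n); k2 = f(s_n + h/2, p_n + (h/2)·k1); p_{n+1} = p_n + h·k2.
s=0.000000, p=2.400000:
  k1 = f(0.000000, 2.400000) = 2.496000
  k2 = f(0.210000, 2.924160) = 3.041126
  p ← 2.400000 + 0.42·3.041126 = 3.677273
s=0.420000, p=3.677273:
  k1 = f(0.420000, 3.677273) = 3.824364
  k2 = f(0.630000, 4.480390) = 4.659605
  p ← 3.677273 + 0.42·4.659605 = 5.634307
s=0.840000, p=5.634307:
  k1 = f(0.840000, 5.634307) = 5.859680
  k2 = f(1.050000, 6.864840) = 7.139434
  p ← 5.634307 + 0.42·7.139434 = 8.632869
p(1.26) ≈ 8.6329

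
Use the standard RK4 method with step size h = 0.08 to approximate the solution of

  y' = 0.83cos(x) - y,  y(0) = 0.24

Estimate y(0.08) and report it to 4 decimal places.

RK4: k1 = f(x_n, y_n); k2 = f(x_n + h/2, y_n + (h/2)·k1); k3 = f(x_n + h/2, y_n + (h/2)·k2); k4 = f(x_n + h, y_n + h·k3); y_{n+1} = y_n + (h/6)·(k1 + 2k2 + 2k3 + k4).
x=0.000000, y=0.240000:
  k1 = f(0.000000, 0.240000) = 0.590000
  k2 = f(0.040000, 0.263600) = 0.565736
  k3 = f(0.040000, 0.262629) = 0.566707
  k4 = f(0.080000, 0.285337) = 0.542009
  y ← 0.240000 + (0.08/6)·(k1 + 2k2 + 2k3 + k4) = 0.285292
y(0.08) ≈ 0.2853

0.2853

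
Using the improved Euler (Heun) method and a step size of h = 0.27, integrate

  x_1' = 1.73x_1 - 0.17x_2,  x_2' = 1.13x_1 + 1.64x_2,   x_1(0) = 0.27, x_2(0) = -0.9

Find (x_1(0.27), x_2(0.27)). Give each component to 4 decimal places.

0.4838, -1.2606

Heun on (x_1,x_2): k1 = f(x_n, state_n); k2 = f(x_n + h, state_n + h·k1); state_{n+1} = state_n + (h/2)·(k1 + k2).
0.000000: (0.270000, -0.900000)
  k1 = (0.620100, -1.170900)
  predictor → (0.437427, -1.216143)
  k2 = (0.963493, -1.500182)
  → (0.483785, -1.260596)
(x_1(0.27), x_2(0.27)) ≈ (0.4838, -1.2606)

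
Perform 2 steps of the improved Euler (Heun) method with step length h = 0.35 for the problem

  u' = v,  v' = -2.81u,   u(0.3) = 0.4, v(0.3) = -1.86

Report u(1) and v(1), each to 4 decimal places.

-0.9414, -1.2860

Heun on (u,v): k1 = f(x_n, state_n); k2 = f(x_n + h, state_n + h·k1); state_{n+1} = state_n + (h/2)·(k1 + k2).
0.300000: (0.400000, -1.860000)
  k1 = (-1.860000, -1.124000)
  predictor → (-0.251000, -2.253400)
  k2 = (-2.253400, 0.705310)
  → (-0.319845, -1.933271)
0.650000: (-0.319845, -1.933271)
  k1 = (-1.933271, 0.898764)
  predictor → (-0.996490, -1.618703)
  k2 = (-1.618703, 2.800136)
  → (-0.941440, -1.285963)
(u(1), v(1)) ≈ (-0.9414, -1.2860)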